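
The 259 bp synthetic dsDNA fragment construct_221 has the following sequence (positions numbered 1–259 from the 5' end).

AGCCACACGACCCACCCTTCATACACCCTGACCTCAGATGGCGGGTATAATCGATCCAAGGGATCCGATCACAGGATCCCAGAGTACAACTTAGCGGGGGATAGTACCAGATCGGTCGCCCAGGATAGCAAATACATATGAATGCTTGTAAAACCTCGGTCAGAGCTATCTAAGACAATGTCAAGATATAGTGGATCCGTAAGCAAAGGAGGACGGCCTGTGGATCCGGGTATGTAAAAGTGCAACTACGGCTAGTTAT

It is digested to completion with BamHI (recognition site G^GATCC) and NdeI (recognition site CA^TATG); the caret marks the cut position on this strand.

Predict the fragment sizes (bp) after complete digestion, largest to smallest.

BamHI sites (GGATCC) start at positions 61, 74, 193, 222.
BamHI cuts after the first base of each site, so after positions 61, 74, 193, 222.
The NdeI site (CATATG) starts at position 135.
NdeI cuts after base 2 of each site, so after position 136.
Combined cut positions: 61, 74, 136, 193, 222.
Linear molecule, 5 cuts → 6 fragments:
  1–61 → 61 bp
  62–74 → 13 bp
  75–136 → 62 bp
  137–193 → 57 bp
  194–222 → 29 bp
  223–259 → 37 bp
Sorted largest to smallest: 62, 61, 57, 37, 29, 13 bp.

62, 61, 57, 37, 29, 13 bp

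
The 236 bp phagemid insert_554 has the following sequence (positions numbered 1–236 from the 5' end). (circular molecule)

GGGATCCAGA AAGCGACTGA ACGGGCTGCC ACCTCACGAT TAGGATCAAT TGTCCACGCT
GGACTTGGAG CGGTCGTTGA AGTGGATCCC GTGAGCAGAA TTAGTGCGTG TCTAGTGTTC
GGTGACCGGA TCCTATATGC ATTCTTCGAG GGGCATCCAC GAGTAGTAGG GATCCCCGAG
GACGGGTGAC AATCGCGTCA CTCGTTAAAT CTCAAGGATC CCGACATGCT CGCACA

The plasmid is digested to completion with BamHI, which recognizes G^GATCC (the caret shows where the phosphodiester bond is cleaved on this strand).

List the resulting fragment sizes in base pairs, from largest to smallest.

82, 46, 44, 42, 22 bp

BamHI sites (GGATCC) start at positions 2, 84, 128, 170, 216.
BamHI cuts after the first base of each site, so after positions 2, 84, 128, 170, 216.
Circular molecule, 5 cuts → 5 fragments:
  3–84 → 82 bp
  85–128 → 44 bp
  129–170 → 42 bp
  171–216 → 46 bp
  217–236 then 1–2 → 20 + 2 = 22 bp
Sorted largest to smallest: 82, 46, 44, 42, 22 bp.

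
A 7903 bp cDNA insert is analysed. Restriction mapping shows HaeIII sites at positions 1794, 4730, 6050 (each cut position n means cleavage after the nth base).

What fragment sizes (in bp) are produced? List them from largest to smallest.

2936, 1853, 1794, 1320 bp

Linear molecule, 3 cuts → 4 fragments:
  1794 − 0 = 1794 bp
  4730 − 1794 = 2936 bp
  6050 − 4730 = 1320 bp
  7903 − 6050 = 1853 bp
Sorted largest to smallest: 2936, 1853, 1794, 1320 bp.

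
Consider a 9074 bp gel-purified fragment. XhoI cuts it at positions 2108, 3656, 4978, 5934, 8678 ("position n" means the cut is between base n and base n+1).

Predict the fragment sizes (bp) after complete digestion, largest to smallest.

Linear molecule, 5 cuts → 6 fragments:
  2108 − 0 = 2108 bp
  3656 − 2108 = 1548 bp
  4978 − 3656 = 1322 bp
  5934 − 4978 = 956 bp
  8678 − 5934 = 2744 bp
  9074 − 8678 = 396 bp
Sorted largest to smallest: 2744, 2108, 1548, 1322, 956, 396 bp.

2744, 2108, 1548, 1322, 956, 396 bp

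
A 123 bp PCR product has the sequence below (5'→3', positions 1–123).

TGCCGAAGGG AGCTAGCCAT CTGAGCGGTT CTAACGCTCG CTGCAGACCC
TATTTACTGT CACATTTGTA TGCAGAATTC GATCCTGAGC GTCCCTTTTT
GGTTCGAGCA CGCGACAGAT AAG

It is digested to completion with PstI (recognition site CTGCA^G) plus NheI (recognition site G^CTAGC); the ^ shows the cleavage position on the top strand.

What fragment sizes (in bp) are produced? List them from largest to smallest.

The PstI site (CTGCAG) starts at position 41.
PstI cuts after base 5 of each site (before the last base), so after position 45.
The NheI site (GCTAGC) starts at position 12.
NheI cuts after the first base of each site, so after position 12.
Combined cut positions: 12, 45.
Linear molecule, 2 cuts → 3 fragments:
  1–12 → 12 bp
  13–45 → 33 bp
  46–123 → 78 bp
Sorted largest to smallest: 78, 33, 12 bp.

78, 33, 12 bp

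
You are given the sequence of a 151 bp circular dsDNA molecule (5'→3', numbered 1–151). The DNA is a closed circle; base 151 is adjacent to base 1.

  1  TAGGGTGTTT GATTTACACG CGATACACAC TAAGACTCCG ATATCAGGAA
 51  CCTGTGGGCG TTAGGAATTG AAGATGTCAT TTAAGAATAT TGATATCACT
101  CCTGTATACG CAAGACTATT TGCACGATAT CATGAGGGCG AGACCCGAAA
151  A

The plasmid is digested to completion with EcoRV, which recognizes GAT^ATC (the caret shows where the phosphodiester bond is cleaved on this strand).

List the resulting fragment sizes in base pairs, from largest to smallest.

65, 52, 34 bp

EcoRV sites (GATATC) start at positions 40, 92, 126.
EcoRV cuts after base 3 of each site, so after positions 42, 94, 128.
Circular molecule, 3 cuts → 3 fragments:
  43–94 → 52 bp
  95–128 → 34 bp
  129–151 then 1–42 → 23 + 42 = 65 bp
Sorted largest to smallest: 65, 52, 34 bp.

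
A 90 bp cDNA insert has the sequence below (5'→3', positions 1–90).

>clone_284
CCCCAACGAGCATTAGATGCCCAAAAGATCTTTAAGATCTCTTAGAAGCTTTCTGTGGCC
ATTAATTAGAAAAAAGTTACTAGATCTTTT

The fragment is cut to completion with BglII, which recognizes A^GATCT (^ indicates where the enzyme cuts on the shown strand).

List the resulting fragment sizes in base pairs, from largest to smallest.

47, 26, 9, 8 bp

BglII sites (AGATCT) start at positions 26, 35, 82.
BglII cuts after the first base of each site, so after positions 26, 35, 82.
Linear molecule, 3 cuts → 4 fragments:
  1–26 → 26 bp
  27–35 → 9 bp
  36–82 → 47 bp
  83–90 → 8 bp
Sorted largest to smallest: 47, 26, 9, 8 bp.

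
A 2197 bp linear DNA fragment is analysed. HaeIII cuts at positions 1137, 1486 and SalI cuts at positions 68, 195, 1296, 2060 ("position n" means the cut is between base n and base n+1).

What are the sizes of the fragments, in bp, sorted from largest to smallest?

942, 574, 190, 159, 137, 127, 68 bp

Combined cut positions (sorted): 68, 195, 1137, 1296, 1486, 2060.
Linear molecule, 6 cuts → 7 fragments:
  68 − 0 = 68 bp
  195 − 68 = 127 bp
  1137 − 195 = 942 bp
  1296 − 1137 = 159 bp
  1486 − 1296 = 190 bp
  2060 − 1486 = 574 bp
  2197 − 2060 = 137 bp
Sorted largest to smallest: 942, 574, 190, 159, 137, 127, 68 bp.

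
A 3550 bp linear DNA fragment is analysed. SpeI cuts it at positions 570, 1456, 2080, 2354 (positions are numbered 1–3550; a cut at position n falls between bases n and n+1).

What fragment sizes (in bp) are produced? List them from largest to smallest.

1196, 886, 624, 570, 274 bp

Linear molecule, 4 cuts → 5 fragments:
  570 − 0 = 570 bp
  1456 − 570 = 886 bp
  2080 − 1456 = 624 bp
  2354 − 2080 = 274 bp
  3550 − 2354 = 1196 bp
Sorted largest to smallest: 1196, 886, 624, 570, 274 bp.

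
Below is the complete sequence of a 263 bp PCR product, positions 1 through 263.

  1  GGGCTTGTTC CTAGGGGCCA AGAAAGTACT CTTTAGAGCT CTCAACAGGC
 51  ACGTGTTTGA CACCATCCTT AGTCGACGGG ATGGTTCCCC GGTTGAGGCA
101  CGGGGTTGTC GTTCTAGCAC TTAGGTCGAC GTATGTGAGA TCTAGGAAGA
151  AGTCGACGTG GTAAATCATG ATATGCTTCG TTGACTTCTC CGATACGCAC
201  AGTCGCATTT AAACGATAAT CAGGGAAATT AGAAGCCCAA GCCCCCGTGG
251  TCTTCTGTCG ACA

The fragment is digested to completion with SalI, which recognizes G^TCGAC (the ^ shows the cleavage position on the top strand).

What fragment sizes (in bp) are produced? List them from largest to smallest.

105, 72, 53, 27, 6 bp

SalI sites (GTCGAC) start at positions 72, 125, 152, 257.
SalI cuts after the first base of each site, so after positions 72, 125, 152, 257.
Linear molecule, 4 cuts → 5 fragments:
  1–72 → 72 bp
  73–125 → 53 bp
  126–152 → 27 bp
  153–257 → 105 bp
  258–263 → 6 bp
Sorted largest to smallest: 105, 72, 53, 27, 6 bp.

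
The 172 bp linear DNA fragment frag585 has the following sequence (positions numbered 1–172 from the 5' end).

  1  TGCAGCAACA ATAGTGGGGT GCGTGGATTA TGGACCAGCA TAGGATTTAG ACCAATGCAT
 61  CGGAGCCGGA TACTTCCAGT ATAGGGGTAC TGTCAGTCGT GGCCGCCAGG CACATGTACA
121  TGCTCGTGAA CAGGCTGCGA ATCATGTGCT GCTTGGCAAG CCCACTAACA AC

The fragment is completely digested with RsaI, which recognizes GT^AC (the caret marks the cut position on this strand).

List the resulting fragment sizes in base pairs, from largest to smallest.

RsaI sites (GTAC) start at positions 87, 116.
RsaI cuts after base 2 of each site, so after positions 88, 117.
Linear molecule, 2 cuts → 3 fragments:
  1–88 → 88 bp
  89–117 → 29 bp
  118–172 → 55 bp
Sorted largest to smallest: 88, 55, 29 bp.

88, 55, 29 bp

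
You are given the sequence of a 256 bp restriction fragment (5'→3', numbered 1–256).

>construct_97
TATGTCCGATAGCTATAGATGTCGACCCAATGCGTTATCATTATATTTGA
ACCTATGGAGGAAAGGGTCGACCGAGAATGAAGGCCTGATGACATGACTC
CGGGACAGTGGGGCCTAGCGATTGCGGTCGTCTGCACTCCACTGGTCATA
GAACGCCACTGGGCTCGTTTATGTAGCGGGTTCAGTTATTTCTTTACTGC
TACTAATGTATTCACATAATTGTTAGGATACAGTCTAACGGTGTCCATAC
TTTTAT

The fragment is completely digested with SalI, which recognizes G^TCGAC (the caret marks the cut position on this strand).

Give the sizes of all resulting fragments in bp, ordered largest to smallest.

SalI sites (GTCGAC) start at positions 21, 67.
SalI cuts after the first base of each site, so after positions 21, 67.
Linear molecule, 2 cuts → 3 fragments:
  1–21 → 21 bp
  22–67 → 46 bp
  68–256 → 189 bp
Sorted largest to smallest: 189, 46, 21 bp.

189, 46, 21 bp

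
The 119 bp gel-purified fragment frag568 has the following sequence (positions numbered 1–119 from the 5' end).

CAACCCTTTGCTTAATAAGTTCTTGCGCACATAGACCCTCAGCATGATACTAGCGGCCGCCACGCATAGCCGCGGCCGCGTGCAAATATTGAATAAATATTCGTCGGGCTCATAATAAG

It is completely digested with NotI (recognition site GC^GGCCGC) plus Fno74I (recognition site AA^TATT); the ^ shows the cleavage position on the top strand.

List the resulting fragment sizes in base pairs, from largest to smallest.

54, 22, 19, 13, 11 bp

NotI sites (GCGGCCGC) start at positions 53, 72.
NotI cuts after base 2 of each site, so after positions 54, 73.
Fno74I sites (AATATT) start at positions 85, 96.
Fno74I cuts after base 2 of each site, so after positions 86, 97.
Combined cut positions: 54, 73, 86, 97.
Linear molecule, 4 cuts → 5 fragments:
  1–54 → 54 bp
  55–73 → 19 bp
  74–86 → 13 bp
  87–97 → 11 bp
  98–119 → 22 bp
Sorted largest to smallest: 54, 22, 19, 13, 11 bp.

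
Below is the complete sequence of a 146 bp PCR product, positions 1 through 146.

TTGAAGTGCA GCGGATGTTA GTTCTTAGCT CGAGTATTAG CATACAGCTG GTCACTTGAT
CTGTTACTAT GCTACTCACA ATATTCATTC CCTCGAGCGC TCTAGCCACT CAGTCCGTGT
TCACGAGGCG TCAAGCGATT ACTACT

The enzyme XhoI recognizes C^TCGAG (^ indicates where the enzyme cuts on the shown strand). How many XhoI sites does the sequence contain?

2

CTCGAG occurs starting at positions 29, 92.
XhoI cuts at 2 sites.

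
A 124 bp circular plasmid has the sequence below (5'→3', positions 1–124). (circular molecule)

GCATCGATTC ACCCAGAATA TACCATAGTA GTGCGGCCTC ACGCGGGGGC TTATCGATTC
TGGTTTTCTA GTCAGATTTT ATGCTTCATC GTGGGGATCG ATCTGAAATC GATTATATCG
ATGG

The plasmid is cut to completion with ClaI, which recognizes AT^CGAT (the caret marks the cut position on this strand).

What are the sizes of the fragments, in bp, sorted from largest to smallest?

50, 44, 11, 10, 9 bp

ClaI sites (ATCGAT) start at positions 3, 53, 97, 108, 117.
ClaI cuts after base 2 of each site, so after positions 4, 54, 98, 109, 118.
Circular molecule, 5 cuts → 5 fragments:
  5–54 → 50 bp
  55–98 → 44 bp
  99–109 → 11 bp
  110–118 → 9 bp
  119–124 then 1–4 → 6 + 4 = 10 bp
Sorted largest to smallest: 50, 44, 11, 10, 9 bp.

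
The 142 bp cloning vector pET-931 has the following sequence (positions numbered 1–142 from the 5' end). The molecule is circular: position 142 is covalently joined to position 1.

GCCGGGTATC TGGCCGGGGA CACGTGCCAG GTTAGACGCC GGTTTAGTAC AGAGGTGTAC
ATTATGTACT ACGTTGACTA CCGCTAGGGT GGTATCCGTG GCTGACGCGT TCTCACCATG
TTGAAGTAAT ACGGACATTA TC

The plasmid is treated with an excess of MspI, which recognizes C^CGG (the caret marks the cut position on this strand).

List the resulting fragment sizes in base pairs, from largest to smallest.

105, 25, 12 bp

MspI sites (CCGG) start at positions 2, 14, 39.
MspI cuts after the first base of each site, so after positions 2, 14, 39.
Circular molecule, 3 cuts → 3 fragments:
  3–14 → 12 bp
  15–39 → 25 bp
  40–142 then 1–2 → 103 + 2 = 105 bp
Sorted largest to smallest: 105, 25, 12 bp.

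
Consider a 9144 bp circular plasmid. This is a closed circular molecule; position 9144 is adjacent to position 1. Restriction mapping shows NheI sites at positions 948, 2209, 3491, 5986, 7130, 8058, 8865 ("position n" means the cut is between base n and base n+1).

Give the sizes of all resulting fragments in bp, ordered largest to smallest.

Circular molecule, 7 cuts → 7 fragments:
  2209 − 948 = 1261 bp
  3491 − 2209 = 1282 bp
  5986 − 3491 = 2495 bp
  7130 − 5986 = 1144 bp
  8058 − 7130 = 928 bp
  8865 − 8058 = 807 bp
  wrap: 9144 − 8865 + 948 = 1227 bp
Sorted largest to smallest: 2495, 1282, 1261, 1227, 1144, 928, 807 bp.

2495, 1282, 1261, 1227, 1144, 928, 807 bp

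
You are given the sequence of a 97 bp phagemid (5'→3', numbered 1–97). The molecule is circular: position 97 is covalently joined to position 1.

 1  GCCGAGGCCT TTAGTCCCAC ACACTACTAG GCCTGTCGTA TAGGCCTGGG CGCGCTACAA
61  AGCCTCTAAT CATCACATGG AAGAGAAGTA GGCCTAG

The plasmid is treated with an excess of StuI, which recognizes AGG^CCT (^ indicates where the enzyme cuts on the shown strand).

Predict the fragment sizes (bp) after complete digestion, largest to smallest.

48, 24, 13, 12 bp

StuI sites (AGGCCT) start at positions 5, 29, 42, 90.
StuI cuts after base 3 of each site, so after positions 7, 31, 44, 92.
Circular molecule, 4 cuts → 4 fragments:
  8–31 → 24 bp
  32–44 → 13 bp
  45–92 → 48 bp
  93–97 then 1–7 → 5 + 7 = 12 bp
Sorted largest to smallest: 48, 24, 13, 12 bp.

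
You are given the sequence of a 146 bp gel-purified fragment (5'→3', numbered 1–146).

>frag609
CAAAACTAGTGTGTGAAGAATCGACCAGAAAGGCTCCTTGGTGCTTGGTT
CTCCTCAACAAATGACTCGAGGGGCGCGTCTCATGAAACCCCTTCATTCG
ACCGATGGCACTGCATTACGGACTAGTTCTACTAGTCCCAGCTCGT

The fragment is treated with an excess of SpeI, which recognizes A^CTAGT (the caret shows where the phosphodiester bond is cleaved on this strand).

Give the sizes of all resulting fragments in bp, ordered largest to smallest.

117, 15, 9, 5 bp

SpeI sites (ACTAGT) start at positions 5, 122, 131.
SpeI cuts after the first base of each site, so after positions 5, 122, 131.
Linear molecule, 3 cuts → 4 fragments:
  1–5 → 5 bp
  6–122 → 117 bp
  123–131 → 9 bp
  132–146 → 15 bp
Sorted largest to smallest: 117, 15, 9, 5 bp.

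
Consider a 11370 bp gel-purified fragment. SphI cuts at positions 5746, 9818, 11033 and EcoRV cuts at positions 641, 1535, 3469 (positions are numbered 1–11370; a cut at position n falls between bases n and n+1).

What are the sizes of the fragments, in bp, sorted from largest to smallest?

4072, 2277, 1934, 1215, 894, 641, 337 bp

Combined cut positions (sorted): 641, 1535, 3469, 5746, 9818, 11033.
Linear molecule, 6 cuts → 7 fragments:
  641 − 0 = 641 bp
  1535 − 641 = 894 bp
  3469 − 1535 = 1934 bp
  5746 − 3469 = 2277 bp
  9818 − 5746 = 4072 bp
  11033 − 9818 = 1215 bp
  11370 − 11033 = 337 bp
Sorted largest to smallest: 4072, 2277, 1934, 1215, 894, 641, 337 bp.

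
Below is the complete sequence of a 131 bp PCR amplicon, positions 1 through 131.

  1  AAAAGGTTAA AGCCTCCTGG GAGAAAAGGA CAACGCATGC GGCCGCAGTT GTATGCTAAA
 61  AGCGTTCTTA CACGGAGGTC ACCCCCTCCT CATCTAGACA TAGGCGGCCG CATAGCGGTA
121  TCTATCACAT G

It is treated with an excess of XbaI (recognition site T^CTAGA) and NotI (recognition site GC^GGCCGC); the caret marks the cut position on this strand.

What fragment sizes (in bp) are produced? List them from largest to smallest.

53, 40, 26, 12 bp

The XbaI site (TCTAGA) starts at position 93.
XbaI cuts after the first base of each site, so after position 93.
NotI sites (GCGGCCGC) start at positions 39, 104.
NotI cuts after base 2 of each site, so after positions 40, 105.
Combined cut positions: 40, 93, 105.
Linear molecule, 3 cuts → 4 fragments:
  1–40 → 40 bp
  41–93 → 53 bp
  94–105 → 12 bp
  106–131 → 26 bp
Sorted largest to smallest: 53, 40, 26, 12 bp.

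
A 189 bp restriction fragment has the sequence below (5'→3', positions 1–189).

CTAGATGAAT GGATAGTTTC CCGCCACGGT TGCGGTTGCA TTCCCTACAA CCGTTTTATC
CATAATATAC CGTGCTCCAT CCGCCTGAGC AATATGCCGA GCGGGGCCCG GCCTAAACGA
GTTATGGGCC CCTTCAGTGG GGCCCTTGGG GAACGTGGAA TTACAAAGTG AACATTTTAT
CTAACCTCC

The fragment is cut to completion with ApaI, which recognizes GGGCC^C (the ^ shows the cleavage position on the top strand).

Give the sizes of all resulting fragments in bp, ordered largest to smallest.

108, 45, 22, 14 bp

ApaI sites (GGGCCC) start at positions 104, 126, 140.
ApaI cuts after base 5 of each site (before the last base), so after positions 108, 130, 144.
Linear molecule, 3 cuts → 4 fragments:
  1–108 → 108 bp
  109–130 → 22 bp
  131–144 → 14 bp
  145–189 → 45 bp
Sorted largest to smallest: 108, 45, 22, 14 bp.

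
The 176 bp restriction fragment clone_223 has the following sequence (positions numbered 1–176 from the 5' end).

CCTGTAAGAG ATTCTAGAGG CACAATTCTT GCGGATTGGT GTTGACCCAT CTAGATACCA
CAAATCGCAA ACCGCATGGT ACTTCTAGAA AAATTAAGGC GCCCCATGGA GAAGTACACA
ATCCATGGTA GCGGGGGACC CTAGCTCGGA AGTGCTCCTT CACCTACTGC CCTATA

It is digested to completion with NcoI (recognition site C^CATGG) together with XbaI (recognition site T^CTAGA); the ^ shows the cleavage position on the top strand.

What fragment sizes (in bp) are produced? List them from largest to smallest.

53, 37, 34, 20, 19, 13 bp

NcoI sites (CCATGG) start at positions 104, 123.
NcoI cuts after the first base of each site, so after positions 104, 123.
XbaI sites (TCTAGA) start at positions 13, 50, 84.
XbaI cuts after the first base of each site, so after positions 13, 50, 84.
Combined cut positions: 13, 50, 84, 104, 123.
Linear molecule, 5 cuts → 6 fragments:
  1–13 → 13 bp
  14–50 → 37 bp
  51–84 → 34 bp
  85–104 → 20 bp
  105–123 → 19 bp
  124–176 → 53 bp
Sorted largest to smallest: 53, 37, 34, 20, 19, 13 bp.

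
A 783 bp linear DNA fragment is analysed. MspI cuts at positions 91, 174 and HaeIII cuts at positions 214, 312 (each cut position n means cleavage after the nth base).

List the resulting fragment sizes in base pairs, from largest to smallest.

471, 98, 91, 83, 40 bp

Combined cut positions (sorted): 91, 174, 214, 312.
Linear molecule, 4 cuts → 5 fragments:
  91 − 0 = 91 bp
  174 − 91 = 83 bp
  214 − 174 = 40 bp
  312 − 214 = 98 bp
  783 − 312 = 471 bp
Sorted largest to smallest: 471, 98, 91, 83, 40 bp.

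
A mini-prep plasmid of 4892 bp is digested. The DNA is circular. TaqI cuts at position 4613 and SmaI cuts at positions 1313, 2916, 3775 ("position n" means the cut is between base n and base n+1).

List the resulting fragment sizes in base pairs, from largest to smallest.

Combined cut positions (sorted): 1313, 2916, 3775, 4613.
Circular molecule, 4 cuts → 4 fragments:
  2916 − 1313 = 1603 bp
  3775 − 2916 = 859 bp
  4613 − 3775 = 838 bp
  wrap: 4892 − 4613 + 1313 = 1592 bp
Sorted largest to smallest: 1603, 1592, 859, 838 bp.

1603, 1592, 859, 838 bp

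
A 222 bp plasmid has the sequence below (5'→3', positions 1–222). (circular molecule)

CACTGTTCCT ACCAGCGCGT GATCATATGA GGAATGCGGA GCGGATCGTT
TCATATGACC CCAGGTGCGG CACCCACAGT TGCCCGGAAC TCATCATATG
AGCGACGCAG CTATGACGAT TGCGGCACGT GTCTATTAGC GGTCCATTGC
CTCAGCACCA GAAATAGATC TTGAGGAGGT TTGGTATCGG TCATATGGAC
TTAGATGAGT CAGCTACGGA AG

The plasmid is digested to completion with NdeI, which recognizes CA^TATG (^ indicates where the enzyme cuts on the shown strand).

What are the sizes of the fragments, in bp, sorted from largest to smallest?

97, 54, 43, 28 bp

NdeI sites (CATATG) start at positions 24, 52, 95, 192.
NdeI cuts after base 2 of each site, so after positions 25, 53, 96, 193.
Circular molecule, 4 cuts → 4 fragments:
  26–53 → 28 bp
  54–96 → 43 bp
  97–193 → 97 bp
  194–222 then 1–25 → 29 + 25 = 54 bp
Sorted largest to smallest: 97, 54, 43, 28 bp.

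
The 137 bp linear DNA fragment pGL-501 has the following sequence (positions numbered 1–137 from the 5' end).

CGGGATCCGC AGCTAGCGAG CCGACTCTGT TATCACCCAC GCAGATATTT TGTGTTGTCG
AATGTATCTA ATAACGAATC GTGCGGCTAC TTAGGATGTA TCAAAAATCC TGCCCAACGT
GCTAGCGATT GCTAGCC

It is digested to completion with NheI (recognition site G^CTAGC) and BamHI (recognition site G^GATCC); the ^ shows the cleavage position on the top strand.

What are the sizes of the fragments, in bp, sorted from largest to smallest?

109, 10, 9, 6, 3 bp

NheI sites (GCTAGC) start at positions 12, 121, 131.
NheI cuts after the first base of each site, so after positions 12, 121, 131.
The BamHI site (GGATCC) starts at position 3.
BamHI cuts after the first base of each site, so after position 3.
Combined cut positions: 3, 12, 121, 131.
Linear molecule, 4 cuts → 5 fragments:
  1–3 → 3 bp
  4–12 → 9 bp
  13–121 → 109 bp
  122–131 → 10 bp
  132–137 → 6 bp
Sorted largest to smallest: 109, 10, 9, 6, 3 bp.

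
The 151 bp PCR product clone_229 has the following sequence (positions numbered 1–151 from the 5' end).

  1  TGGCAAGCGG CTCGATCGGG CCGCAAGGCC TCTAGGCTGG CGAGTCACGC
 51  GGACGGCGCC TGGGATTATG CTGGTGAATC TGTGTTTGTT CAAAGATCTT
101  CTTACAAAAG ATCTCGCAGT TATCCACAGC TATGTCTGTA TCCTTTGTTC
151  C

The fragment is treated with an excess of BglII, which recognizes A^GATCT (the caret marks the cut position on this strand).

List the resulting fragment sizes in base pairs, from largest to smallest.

BglII sites (AGATCT) start at positions 94, 109.
BglII cuts after the first base of each site, so after positions 94, 109.
Linear molecule, 2 cuts → 3 fragments:
  1–94 → 94 bp
  95–109 → 15 bp
  110–151 → 42 bp
Sorted largest to smallest: 94, 42, 15 bp.

94, 42, 15 bp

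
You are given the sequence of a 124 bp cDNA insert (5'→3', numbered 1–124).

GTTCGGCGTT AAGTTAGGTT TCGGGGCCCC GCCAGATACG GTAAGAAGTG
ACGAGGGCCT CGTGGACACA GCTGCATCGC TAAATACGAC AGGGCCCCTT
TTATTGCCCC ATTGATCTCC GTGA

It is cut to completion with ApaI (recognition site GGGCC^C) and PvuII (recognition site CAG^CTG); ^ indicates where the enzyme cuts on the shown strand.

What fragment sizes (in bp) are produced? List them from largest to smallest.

43, 28, 28, 25 bp

ApaI sites (GGGCCC) start at positions 24, 92.
ApaI cuts after base 5 of each site (before the last base), so after positions 28, 96.
The PvuII site (CAGCTG) starts at position 69.
PvuII cuts after base 3 of each site, so after position 71.
Combined cut positions: 28, 71, 96.
Linear molecule, 3 cuts → 4 fragments:
  1–28 → 28 bp
  29–71 → 43 bp
  72–96 → 25 bp
  97–124 → 28 bp
Sorted largest to smallest: 43, 28, 28, 25 bp.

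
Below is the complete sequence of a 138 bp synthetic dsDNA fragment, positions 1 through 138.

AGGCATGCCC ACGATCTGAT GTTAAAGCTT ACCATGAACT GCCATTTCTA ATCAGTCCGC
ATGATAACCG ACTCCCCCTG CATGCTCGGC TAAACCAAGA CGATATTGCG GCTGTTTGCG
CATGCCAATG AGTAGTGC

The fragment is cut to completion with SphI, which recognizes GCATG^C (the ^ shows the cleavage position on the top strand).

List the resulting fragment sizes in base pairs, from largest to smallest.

SphI sites (GCATGC) start at positions 3, 80, 120.
SphI cuts after base 5 of each site (before the last base), so after positions 7, 84, 124.
Linear molecule, 3 cuts → 4 fragments:
  1–7 → 7 bp
  8–84 → 77 bp
  85–124 → 40 bp
  125–138 → 14 bp
Sorted largest to smallest: 77, 40, 14, 7 bp.

77, 40, 14, 7 bp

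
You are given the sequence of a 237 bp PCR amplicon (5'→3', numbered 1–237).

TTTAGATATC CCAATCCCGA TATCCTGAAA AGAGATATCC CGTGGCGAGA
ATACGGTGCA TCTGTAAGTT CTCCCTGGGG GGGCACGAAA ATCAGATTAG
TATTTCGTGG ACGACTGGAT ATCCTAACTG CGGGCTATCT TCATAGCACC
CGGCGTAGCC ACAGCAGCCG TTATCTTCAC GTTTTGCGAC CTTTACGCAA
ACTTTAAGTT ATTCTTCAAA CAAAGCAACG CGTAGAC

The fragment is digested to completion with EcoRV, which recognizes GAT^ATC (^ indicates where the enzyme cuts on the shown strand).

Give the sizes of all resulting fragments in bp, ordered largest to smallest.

EcoRV sites (GATATC) start at positions 5, 19, 34, 118.
EcoRV cuts after base 3 of each site, so after positions 7, 21, 36, 120.
Linear molecule, 4 cuts → 5 fragments:
  1–7 → 7 bp
  8–21 → 14 bp
  22–36 → 15 bp
  37–120 → 84 bp
  121–237 → 117 bp
Sorted largest to smallest: 117, 84, 15, 14, 7 bp.

117, 84, 15, 14, 7 bp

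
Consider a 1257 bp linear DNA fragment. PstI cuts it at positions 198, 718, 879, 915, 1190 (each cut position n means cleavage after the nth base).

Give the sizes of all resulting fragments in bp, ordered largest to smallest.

Linear molecule, 5 cuts → 6 fragments:
  198 − 0 = 198 bp
  718 − 198 = 520 bp
  879 − 718 = 161 bp
  915 − 879 = 36 bp
  1190 − 915 = 275 bp
  1257 − 1190 = 67 bp
Sorted largest to smallest: 520, 275, 198, 161, 67, 36 bp.

520, 275, 198, 161, 67, 36 bp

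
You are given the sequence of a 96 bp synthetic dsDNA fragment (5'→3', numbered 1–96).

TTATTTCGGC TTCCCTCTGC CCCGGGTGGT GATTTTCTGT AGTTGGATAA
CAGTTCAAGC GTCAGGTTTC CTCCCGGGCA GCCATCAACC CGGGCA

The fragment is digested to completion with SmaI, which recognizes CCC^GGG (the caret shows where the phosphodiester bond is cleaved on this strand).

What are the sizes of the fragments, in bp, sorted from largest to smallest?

SmaI sites (CCCGGG) start at positions 21, 73, 89.
SmaI cuts after base 3 of each site, so after positions 23, 75, 91.
Linear molecule, 3 cuts → 4 fragments:
  1–23 → 23 bp
  24–75 → 52 bp
  76–91 → 16 bp
  92–96 → 5 bp
Sorted largest to smallest: 52, 23, 16, 5 bp.

52, 23, 16, 5 bp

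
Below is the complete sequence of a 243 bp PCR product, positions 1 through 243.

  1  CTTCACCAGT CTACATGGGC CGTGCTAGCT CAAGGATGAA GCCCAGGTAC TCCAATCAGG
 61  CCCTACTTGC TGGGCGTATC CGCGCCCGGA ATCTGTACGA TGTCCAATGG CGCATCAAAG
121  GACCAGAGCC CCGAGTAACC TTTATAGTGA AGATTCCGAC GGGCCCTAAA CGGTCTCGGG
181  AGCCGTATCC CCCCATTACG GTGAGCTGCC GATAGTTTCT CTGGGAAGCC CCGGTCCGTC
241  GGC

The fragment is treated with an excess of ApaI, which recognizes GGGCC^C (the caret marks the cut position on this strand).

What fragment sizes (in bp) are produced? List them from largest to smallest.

165, 78 bp

The ApaI site (GGGCCC) starts at position 161.
ApaI cuts after base 5 of each site (before the last base), so after position 165.
Linear molecule, 1 cut → 2 fragments:
  1–165 → 165 bp
  166–243 → 78 bp
Sorted largest to smallest: 165, 78 bp.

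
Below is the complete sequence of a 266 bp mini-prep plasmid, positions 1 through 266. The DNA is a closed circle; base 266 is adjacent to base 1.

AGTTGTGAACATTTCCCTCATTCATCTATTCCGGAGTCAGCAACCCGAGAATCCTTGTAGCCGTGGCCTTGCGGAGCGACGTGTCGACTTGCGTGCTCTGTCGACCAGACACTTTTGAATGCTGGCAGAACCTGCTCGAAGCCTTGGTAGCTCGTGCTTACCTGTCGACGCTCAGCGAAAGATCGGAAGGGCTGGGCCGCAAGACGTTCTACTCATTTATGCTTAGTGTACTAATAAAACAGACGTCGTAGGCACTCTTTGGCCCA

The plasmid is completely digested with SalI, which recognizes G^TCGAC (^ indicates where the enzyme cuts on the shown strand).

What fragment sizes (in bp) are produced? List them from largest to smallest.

185, 64, 17 bp

SalI sites (GTCGAC) start at positions 83, 100, 164.
SalI cuts after the first base of each site, so after positions 83, 100, 164.
Circular molecule, 3 cuts → 3 fragments:
  84–100 → 17 bp
  101–164 → 64 bp
  165–266 then 1–83 → 102 + 83 = 185 bp
Sorted largest to smallest: 185, 64, 17 bp.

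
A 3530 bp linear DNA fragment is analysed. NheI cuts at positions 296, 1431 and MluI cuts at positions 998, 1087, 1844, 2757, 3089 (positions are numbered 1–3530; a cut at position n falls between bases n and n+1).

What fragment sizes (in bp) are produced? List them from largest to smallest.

913, 702, 441, 413, 344, 332, 296, 89 bp

Combined cut positions (sorted): 296, 998, 1087, 1431, 1844, 2757, 3089.
Linear molecule, 7 cuts → 8 fragments:
  296 − 0 = 296 bp
  998 − 296 = 702 bp
  1087 − 998 = 89 bp
  1431 − 1087 = 344 bp
  1844 − 1431 = 413 bp
  2757 − 1844 = 913 bp
  3089 − 2757 = 332 bp
  3530 − 3089 = 441 bp
Sorted largest to smallest: 913, 702, 441, 413, 344, 332, 296, 89 bp.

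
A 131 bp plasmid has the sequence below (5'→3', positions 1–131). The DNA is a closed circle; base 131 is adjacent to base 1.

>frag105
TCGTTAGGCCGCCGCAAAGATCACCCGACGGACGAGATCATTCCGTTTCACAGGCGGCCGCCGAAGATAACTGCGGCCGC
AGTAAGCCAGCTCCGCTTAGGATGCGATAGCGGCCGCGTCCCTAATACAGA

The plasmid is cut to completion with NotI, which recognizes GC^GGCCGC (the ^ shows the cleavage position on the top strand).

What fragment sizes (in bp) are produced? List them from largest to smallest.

75, 37, 19 bp

NotI sites (GCGGCCGC) start at positions 54, 73, 110.
NotI cuts after base 2 of each site, so after positions 55, 74, 111.
Circular molecule, 3 cuts → 3 fragments:
  56–74 → 19 bp
  75–111 → 37 bp
  112–131 then 1–55 → 20 + 55 = 75 bp
Sorted largest to smallest: 75, 37, 19 bp.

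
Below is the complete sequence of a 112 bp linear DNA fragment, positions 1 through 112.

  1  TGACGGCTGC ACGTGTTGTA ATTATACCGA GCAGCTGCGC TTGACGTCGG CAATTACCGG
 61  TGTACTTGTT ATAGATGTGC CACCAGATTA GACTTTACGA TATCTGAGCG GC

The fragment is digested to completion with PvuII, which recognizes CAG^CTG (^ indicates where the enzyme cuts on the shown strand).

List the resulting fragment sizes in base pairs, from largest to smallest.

The PvuII site (CAGCTG) starts at position 32.
PvuII cuts after base 3 of each site, so after position 34.
Linear molecule, 1 cut → 2 fragments:
  1–34 → 34 bp
  35–112 → 78 bp
Sorted largest to smallest: 78, 34 bp.

78, 34 bp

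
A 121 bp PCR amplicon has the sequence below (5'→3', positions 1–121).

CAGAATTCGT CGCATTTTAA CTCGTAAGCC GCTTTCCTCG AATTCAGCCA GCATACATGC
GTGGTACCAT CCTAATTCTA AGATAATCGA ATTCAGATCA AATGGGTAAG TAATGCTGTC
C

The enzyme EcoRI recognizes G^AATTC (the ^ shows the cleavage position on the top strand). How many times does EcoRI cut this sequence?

GAATTC occurs starting at positions 3, 40, 89.
EcoRI cuts at 3 sites.

3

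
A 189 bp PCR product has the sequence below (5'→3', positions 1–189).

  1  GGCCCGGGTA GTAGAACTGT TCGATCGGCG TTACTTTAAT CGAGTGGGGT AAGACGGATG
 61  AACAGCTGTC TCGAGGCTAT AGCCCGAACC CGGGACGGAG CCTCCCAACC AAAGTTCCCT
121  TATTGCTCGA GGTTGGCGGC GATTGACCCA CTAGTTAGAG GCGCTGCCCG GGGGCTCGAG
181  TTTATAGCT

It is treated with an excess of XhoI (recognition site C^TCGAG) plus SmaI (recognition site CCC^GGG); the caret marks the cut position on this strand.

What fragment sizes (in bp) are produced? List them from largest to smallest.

65, 43, 35, 21, 14, 6, 5 bp

XhoI sites (CTCGAG) start at positions 70, 126, 175.
XhoI cuts after the first base of each site, so after positions 70, 126, 175.
SmaI sites (CCCGGG) start at positions 3, 89, 167.
SmaI cuts after base 3 of each site, so after positions 5, 91, 169.
Combined cut positions: 5, 70, 91, 126, 169, 175.
Linear molecule, 6 cuts → 7 fragments:
  1–5 → 5 bp
  6–70 → 65 bp
  71–91 → 21 bp
  92–126 → 35 bp
  127–169 → 43 bp
  170–175 → 6 bp
  176–189 → 14 bp
Sorted largest to smallest: 65, 43, 35, 21, 14, 6, 5 bp.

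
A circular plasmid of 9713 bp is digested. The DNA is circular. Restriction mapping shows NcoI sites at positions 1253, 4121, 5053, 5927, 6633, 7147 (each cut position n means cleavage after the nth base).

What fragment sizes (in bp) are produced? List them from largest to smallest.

3819, 2868, 932, 874, 706, 514 bp

Circular molecule, 6 cuts → 6 fragments:
  4121 − 1253 = 2868 bp
  5053 − 4121 = 932 bp
  5927 − 5053 = 874 bp
  6633 − 5927 = 706 bp
  7147 − 6633 = 514 bp
  wrap: 9713 − 7147 + 1253 = 3819 bp
Sorted largest to smallest: 3819, 2868, 932, 874, 706, 514 bp.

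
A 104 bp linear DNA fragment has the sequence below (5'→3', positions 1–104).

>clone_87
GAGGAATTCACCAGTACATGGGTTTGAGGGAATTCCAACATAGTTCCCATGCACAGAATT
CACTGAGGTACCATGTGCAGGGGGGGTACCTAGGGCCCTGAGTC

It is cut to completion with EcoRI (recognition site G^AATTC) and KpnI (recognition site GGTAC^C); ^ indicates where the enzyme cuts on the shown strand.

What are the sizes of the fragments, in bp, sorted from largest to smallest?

26, 26, 18, 15, 15, 4 bp

EcoRI sites (GAATTC) start at positions 4, 30, 56.
EcoRI cuts after the first base of each site, so after positions 4, 30, 56.
KpnI sites (GGTACC) start at positions 67, 85.
KpnI cuts after base 5 of each site (before the last base), so after positions 71, 89.
Combined cut positions: 4, 30, 56, 71, 89.
Linear molecule, 5 cuts → 6 fragments:
  1–4 → 4 bp
  5–30 → 26 bp
  31–56 → 26 bp
  57–71 → 15 bp
  72–89 → 18 bp
  90–104 → 15 bp
Sorted largest to smallest: 26, 26, 18, 15, 15, 4 bp.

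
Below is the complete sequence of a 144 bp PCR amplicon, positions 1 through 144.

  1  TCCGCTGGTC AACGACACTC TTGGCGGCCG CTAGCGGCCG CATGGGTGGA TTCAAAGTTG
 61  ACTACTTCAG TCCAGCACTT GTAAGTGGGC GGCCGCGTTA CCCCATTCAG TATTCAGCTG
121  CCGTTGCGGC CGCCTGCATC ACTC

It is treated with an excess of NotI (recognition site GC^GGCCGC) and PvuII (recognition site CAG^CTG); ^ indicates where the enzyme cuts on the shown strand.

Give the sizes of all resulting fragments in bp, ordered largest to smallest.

55, 27, 25, 17, 10, 10 bp

NotI sites (GCGGCCGC) start at positions 24, 34, 89, 126.
NotI cuts after base 2 of each site, so after positions 25, 35, 90, 127.
The PvuII site (CAGCTG) starts at position 115.
PvuII cuts after base 3 of each site, so after position 117.
Combined cut positions: 25, 35, 90, 117, 127.
Linear molecule, 5 cuts → 6 fragments:
  1–25 → 25 bp
  26–35 → 10 bp
  36–90 → 55 bp
  91–117 → 27 bp
  118–127 → 10 bp
  128–144 → 17 bp
Sorted largest to smallest: 55, 27, 25, 17, 10, 10 bp.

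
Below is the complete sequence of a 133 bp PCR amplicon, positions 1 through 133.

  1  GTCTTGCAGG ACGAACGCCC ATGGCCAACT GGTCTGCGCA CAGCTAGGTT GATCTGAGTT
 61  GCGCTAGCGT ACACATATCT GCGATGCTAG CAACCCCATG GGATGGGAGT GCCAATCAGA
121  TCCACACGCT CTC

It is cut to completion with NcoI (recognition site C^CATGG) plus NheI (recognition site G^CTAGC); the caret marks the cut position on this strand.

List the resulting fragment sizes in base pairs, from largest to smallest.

NcoI sites (CCATGG) start at positions 19, 96.
NcoI cuts after the first base of each site, so after positions 19, 96.
NheI sites (GCTAGC) start at positions 63, 86.
NheI cuts after the first base of each site, so after positions 63, 86.
Combined cut positions: 19, 63, 86, 96.
Linear molecule, 4 cuts → 5 fragments:
  1–19 → 19 bp
  20–63 → 44 bp
  64–86 → 23 bp
  87–96 → 10 bp
  97–133 → 37 bp
Sorted largest to smallest: 44, 37, 23, 19, 10 bp.

44, 37, 23, 19, 10 bp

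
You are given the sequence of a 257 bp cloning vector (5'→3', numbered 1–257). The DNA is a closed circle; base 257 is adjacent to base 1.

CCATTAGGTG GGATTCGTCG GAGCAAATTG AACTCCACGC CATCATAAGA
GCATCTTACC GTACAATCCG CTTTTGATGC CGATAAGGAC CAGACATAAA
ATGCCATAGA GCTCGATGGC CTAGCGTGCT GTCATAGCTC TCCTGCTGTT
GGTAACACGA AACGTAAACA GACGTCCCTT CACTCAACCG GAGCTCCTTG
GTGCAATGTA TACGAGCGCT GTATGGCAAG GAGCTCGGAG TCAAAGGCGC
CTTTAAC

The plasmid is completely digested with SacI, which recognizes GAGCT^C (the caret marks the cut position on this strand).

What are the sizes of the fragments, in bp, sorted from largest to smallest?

SacI sites (GAGCTC) start at positions 109, 191, 231.
SacI cuts after base 5 of each site (before the last base), so after positions 113, 195, 235.
Circular molecule, 3 cuts → 3 fragments:
  114–195 → 82 bp
  196–235 → 40 bp
  236–257 then 1–113 → 22 + 113 = 135 bp
Sorted largest to smallest: 135, 82, 40 bp.

135, 82, 40 bp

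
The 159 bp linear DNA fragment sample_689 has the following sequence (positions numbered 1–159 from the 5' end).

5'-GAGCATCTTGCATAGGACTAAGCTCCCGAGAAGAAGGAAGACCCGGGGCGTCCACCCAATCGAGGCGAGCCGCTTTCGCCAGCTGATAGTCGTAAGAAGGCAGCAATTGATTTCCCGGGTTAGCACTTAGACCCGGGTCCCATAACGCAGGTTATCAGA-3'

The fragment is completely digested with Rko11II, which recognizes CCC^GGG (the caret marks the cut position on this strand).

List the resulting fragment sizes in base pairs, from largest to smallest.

72, 44, 25, 18 bp

Rko11II sites (CCCGGG) start at positions 42, 114, 132.
Rko11II cuts after base 3 of each site, so after positions 44, 116, 134.
Linear molecule, 3 cuts → 4 fragments:
  1–44 → 44 bp
  45–116 → 72 bp
  117–134 → 18 bp
  135–159 → 25 bp
Sorted largest to smallest: 72, 44, 25, 18 bp.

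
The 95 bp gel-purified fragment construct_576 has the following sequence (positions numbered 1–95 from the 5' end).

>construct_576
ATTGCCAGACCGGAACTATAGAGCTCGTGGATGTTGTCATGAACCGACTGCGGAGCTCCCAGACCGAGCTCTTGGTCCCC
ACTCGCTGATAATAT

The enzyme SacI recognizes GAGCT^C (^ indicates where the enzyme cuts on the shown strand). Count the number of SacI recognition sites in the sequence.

3

GAGCTC occurs starting at positions 21, 53, 66.
SacI cuts at 3 sites.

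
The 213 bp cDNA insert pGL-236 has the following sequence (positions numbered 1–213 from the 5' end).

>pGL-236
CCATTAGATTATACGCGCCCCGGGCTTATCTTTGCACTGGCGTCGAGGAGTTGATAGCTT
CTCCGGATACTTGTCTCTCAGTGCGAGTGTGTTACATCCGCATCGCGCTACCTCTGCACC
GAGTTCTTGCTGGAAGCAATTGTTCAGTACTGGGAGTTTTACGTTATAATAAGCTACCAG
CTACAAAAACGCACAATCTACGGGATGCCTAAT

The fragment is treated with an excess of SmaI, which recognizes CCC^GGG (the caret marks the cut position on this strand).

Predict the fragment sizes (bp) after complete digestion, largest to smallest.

192, 21 bp

The SmaI site (CCCGGG) starts at position 19.
SmaI cuts after base 3 of each site, so after position 21.
Linear molecule, 1 cut → 2 fragments:
  1–21 → 21 bp
  22–213 → 192 bp
Sorted largest to smallest: 192, 21 bp.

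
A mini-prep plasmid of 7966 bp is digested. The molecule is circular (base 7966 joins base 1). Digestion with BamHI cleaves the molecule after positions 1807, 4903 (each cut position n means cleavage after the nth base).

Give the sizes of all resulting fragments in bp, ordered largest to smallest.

4870, 3096 bp

Circular molecule, 2 cuts → 2 fragments:
  4903 − 1807 = 3096 bp
  wrap: 7966 − 4903 + 1807 = 4870 bp
Sorted largest to smallest: 4870, 3096 bp.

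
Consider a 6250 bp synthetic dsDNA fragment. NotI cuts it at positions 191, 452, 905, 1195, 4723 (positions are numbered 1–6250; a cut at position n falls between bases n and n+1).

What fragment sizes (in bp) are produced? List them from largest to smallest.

3528, 1527, 453, 290, 261, 191 bp

Linear molecule, 5 cuts → 6 fragments:
  191 − 0 = 191 bp
  452 − 191 = 261 bp
  905 − 452 = 453 bp
  1195 − 905 = 290 bp
  4723 − 1195 = 3528 bp
  6250 − 4723 = 1527 bp
Sorted largest to smallest: 3528, 1527, 453, 290, 261, 191 bp.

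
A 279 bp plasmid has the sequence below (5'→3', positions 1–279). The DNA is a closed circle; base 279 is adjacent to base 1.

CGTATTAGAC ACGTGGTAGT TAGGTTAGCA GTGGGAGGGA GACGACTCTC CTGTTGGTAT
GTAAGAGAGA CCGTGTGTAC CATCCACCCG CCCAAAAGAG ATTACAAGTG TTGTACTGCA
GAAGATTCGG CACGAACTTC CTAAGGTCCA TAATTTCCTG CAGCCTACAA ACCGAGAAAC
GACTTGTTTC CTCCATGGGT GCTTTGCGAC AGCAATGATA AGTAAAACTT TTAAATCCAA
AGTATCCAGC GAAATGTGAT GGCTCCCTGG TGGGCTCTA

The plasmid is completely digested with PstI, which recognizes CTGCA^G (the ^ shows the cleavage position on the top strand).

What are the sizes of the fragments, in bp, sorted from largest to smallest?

PstI sites (CTGCAG) start at positions 116, 158.
PstI cuts after base 5 of each site (before the last base), so after positions 120, 162.
Circular molecule, 2 cuts → 2 fragments:
  121–162 → 42 bp
  163–279 then 1–120 → 117 + 120 = 237 bp
Sorted largest to smallest: 237, 42 bp.

237, 42 bp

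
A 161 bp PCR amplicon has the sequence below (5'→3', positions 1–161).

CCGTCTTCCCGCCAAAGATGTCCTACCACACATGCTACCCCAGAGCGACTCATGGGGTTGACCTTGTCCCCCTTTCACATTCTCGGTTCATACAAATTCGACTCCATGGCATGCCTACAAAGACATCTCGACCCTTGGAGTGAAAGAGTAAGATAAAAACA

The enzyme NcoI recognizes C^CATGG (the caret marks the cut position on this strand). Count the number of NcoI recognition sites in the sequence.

1

CCATGG occurs starting at position 104.
NcoI cuts at 1 site.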